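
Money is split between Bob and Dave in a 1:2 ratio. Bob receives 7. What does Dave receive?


Find the multiplier:
7 / 1 = 7
Apply to Dave's share:
2 x 7 = 14

14


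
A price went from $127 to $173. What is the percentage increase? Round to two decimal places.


Find the absolute change:
|173 - 127| = 46
Divide by original and multiply by 100:
46 / 127 x 100 = 36.2204...% ≈ 36.22%

36.22%


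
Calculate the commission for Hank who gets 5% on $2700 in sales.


Convert rate to decimal:
5% = 0.05
Multiply by sales:
$2700 x 0.05 = $135

$135


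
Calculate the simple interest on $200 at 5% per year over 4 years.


Use the formula I = P x R x T / 100
P x R x T = 200 x 5 x 4 = 4000
I = 4000 / 100 = $40

$40


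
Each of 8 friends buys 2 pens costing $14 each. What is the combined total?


Cost per person:
2 x $14 = $28
Group total:
8 x $28 = $224

$224


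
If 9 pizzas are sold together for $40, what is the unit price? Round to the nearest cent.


Total cost: $40
Number of items: 9
Unit price: $40 / 9 = $4.4444... ≈ $4.44

$4.44


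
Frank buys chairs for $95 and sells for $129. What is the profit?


Selling price = $129
Cost price = $95
Profit = selling price - cost price:
Profit = $129 - $95 = $34

$34


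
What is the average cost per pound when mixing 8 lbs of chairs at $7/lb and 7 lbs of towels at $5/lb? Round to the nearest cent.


Cost of chairs:
8 x $7 = $56
Cost of towels:
7 x $5 = $35
Total cost: $56 + $35 = $91
Total weight: 15 lbs
Average: $91 / 15 = $6.0666... ≈ $6.07/lb

$6.07/lb


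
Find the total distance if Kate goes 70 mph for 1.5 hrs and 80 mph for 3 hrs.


Leg 1 distance:
70 x 1.5 = 105 miles
Leg 2 distance:
80 x 3 = 240 miles
Total distance:
105 + 240 = 345 miles

345 miles


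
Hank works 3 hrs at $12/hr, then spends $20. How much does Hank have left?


Calculate earnings:
3 x $12 = $36
Subtract spending:
$36 - $20 = $16

$16


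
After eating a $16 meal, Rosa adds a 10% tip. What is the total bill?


Calculate the tip:
10% of $16 = $1.60
Add tip to meal cost:
$16 + $1.60 = $17.60

$17.60


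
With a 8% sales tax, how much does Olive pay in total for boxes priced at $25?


Calculate the tax:
8% of $25 = $2
Add tax to price:
$25 + $2 = $27

$27


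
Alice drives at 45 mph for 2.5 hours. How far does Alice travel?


Use the formula: distance = speed x time
Speed = 45 mph, Time = 2.5 hours
45 x 2.5 = 112.5 miles

112.5 miles


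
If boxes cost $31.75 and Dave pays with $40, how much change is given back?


Start with the amount paid:
$40
Subtract the price:
$40 - $31.75 = $8.25

$8.25


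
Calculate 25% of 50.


Convert percentage to decimal:
25% = 0.25
Multiply:
50 x 0.25 = 12.5

12.5


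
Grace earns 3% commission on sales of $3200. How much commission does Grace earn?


Convert rate to decimal:
3% = 0.03
Multiply by sales:
$3200 x 0.03 = $96

$96


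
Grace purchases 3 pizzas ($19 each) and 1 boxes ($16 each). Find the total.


Cost of pizzas:
3 x $19 = $57
Cost of boxes:
1 x $16 = $16
Add both:
$57 + $16 = $73

$73


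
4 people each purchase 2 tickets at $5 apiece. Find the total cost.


Cost per person:
2 x $5 = $10
Group total:
4 x $10 = $40

$40


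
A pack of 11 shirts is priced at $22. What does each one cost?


Total cost: $22
Number of items: 11
Unit price: $22 / 11 = $2

$2


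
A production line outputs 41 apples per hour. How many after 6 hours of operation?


Production rate: 41 apples per hour
Time: 6 hours
Total: 41 x 6 = 246 apples

246 apples


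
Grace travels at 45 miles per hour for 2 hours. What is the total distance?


Use the formula: distance = speed x time
Speed = 45 mph, Time = 2 hours
45 x 2 = 90 miles

90 miles


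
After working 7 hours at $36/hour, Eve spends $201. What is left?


Calculate earnings:
7 x $36 = $252
Subtract spending:
$252 - $201 = $51

$51


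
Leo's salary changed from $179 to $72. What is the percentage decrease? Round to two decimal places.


Find the absolute change:
|72 - 179| = 107
Divide by original and multiply by 100:
107 / 179 x 100 = 59.7765...% ≈ 59.78%

59.78%


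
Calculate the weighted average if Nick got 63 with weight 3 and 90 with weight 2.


Weighted sum:
3 x 63 + 2 x 90 = 369
Total weight:
3 + 2 = 5
Weighted average:
369 / 5 = 73.8

73.8


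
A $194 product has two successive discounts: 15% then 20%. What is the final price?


First discount:
15% of $194 = $29.10
Price after first discount:
$194 - $29.10 = $164.90
Second discount:
20% of $164.90 = $32.98
Final price:
$164.90 - $32.98 = $131.92

$131.92


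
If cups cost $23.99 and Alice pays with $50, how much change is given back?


Start with the amount paid:
$50
Subtract the price:
$50 - $23.99 = $26.01

$26.01


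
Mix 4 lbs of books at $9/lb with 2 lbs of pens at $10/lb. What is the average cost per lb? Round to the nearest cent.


Cost of books:
4 x $9 = $36
Cost of pens:
2 x $10 = $20
Total cost: $36 + $20 = $56
Total weight: 6 lbs
Average: $56 / 6 = $9.3333... ≈ $9.33/lb

$9.33/lb


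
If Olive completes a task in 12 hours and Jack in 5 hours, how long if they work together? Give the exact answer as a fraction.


Olive's rate: 1/12 of the job per hour
Jack's rate: 1/5 of the job per hour
Combined rate: 1/12 + 1/5 = 17/60 per hour
Time = 1 / (17/60) = 60/17 hours (≈ 3.53 hours)

60/17 hours


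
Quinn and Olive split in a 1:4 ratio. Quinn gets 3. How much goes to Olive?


Find the multiplier:
3 / 1 = 3
Apply to Olive's share:
4 x 3 = 12

12


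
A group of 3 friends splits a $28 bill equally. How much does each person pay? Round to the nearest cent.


Total bill: $28
Number of people: 3
Each pays: $28 / 3 = $9.3333... ≈ $9.33

$9.33


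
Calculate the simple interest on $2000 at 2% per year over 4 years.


Use the formula I = P x R x T / 100
P x R x T = 2000 x 2 x 4 = 16000
I = 16000 / 100 = $160

$160


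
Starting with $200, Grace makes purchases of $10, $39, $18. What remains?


Add up expenses:
$10 + $39 + $18 = $67
Subtract from budget:
$200 - $67 = $133

$133


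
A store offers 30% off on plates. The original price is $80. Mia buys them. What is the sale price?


Calculate the discount amount:
30% of $80 = $24
Subtract from original:
$80 - $24 = $56

$56


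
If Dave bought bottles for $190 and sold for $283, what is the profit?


Selling price = $283
Cost price = $190
Profit = selling price - cost price:
Profit = $283 - $190 = $93

$93


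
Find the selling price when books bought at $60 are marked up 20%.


Calculate the markup amount:
20% of $60 = $12
Add to cost:
$60 + $12 = $72

$72


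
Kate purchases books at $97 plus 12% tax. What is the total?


Calculate the tax:
12% of $97 = $11.64
Add tax to price:
$97 + $11.64 = $108.64

$108.64


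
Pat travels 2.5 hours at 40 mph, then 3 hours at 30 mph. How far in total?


Leg 1 distance:
40 x 2.5 = 100 miles
Leg 2 distance:
30 x 3 = 90 miles
Total distance:
100 + 90 = 190 miles

190 miles


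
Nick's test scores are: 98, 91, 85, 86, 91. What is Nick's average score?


Add the scores:
98 + 91 + 85 + 86 + 91 = 451
Divide by the number of tests:
451 / 5 = 90.2

90.2


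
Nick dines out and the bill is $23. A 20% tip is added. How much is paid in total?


Calculate the tip:
20% of $23 = $4.60
Add tip to meal cost:
$23 + $4.60 = $27.60

$27.60


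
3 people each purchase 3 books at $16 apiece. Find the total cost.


Cost per person:
3 x $16 = $48
Group total:
3 x $48 = $144

$144


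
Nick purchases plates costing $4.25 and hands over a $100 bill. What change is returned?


Start with the amount paid:
$100
Subtract the price:
$100 - $4.25 = $95.75

$95.75


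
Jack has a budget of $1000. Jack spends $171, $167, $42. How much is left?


Add up expenses:
$171 + $167 + $42 = $380
Subtract from budget:
$1000 - $380 = $620

$620


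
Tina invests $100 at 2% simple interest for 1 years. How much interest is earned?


Use the formula I = P x R x T / 100
P x R x T = 100 x 2 x 1 = 200
I = 200 / 100 = $2

$2


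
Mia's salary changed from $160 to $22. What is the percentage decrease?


Find the absolute change:
|22 - 160| = 138
Divide by original and multiply by 100:
138 / 160 x 100 = 86.25%

86.25%


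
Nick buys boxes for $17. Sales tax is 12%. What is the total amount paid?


Calculate the tax:
12% of $17 = $2.04
Add tax to price:
$17 + $2.04 = $19.04

$19.04


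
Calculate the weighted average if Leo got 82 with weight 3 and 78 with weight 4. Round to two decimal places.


Weighted sum:
3 x 82 + 4 x 78 = 558
Total weight:
3 + 4 = 7
Weighted average:
558 / 7 = 79.7142... ≈ 79.71

79.71


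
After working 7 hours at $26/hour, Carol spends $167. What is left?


Calculate earnings:
7 x $26 = $182
Subtract spending:
$182 - $167 = $15

$15


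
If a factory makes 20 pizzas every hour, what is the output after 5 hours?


Production rate: 20 pizzas per hour
Time: 5 hours
Total: 20 x 5 = 100 pizzas

100 pizzas


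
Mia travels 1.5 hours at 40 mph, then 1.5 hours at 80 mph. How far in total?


Leg 1 distance:
40 x 1.5 = 60 miles
Leg 2 distance:
80 x 1.5 = 120 miles
Total distance:
60 + 120 = 180 miles

180 miles


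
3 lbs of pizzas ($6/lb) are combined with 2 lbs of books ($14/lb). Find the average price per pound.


Cost of pizzas:
3 x $6 = $18
Cost of books:
2 x $14 = $28
Total cost: $18 + $28 = $46
Total weight: 5 lbs
Average: $46 / 5 = $9.20/lb

$9.20/lb


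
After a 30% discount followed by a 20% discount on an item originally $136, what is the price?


First discount:
30% of $136 = $40.80
Price after first discount:
$136 - $40.80 = $95.20
Second discount:
20% of $95.20 = $19.04
Final price:
$95.20 - $19.04 = $76.16

$76.16


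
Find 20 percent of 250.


Convert percentage to decimal:
20% = 0.2
Multiply:
250 x 0.2 = 50

50


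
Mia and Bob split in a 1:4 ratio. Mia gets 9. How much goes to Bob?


Find the multiplier:
9 / 1 = 9
Apply to Bob's share:
4 x 9 = 36

36


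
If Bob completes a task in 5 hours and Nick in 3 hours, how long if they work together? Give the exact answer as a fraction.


Bob's rate: 1/5 of the job per hour
Nick's rate: 1/3 of the job per hour
Combined rate: 1/5 + 1/3 = 8/15 per hour
Time = 1 / (8/15) = 15/8 hours (≈ 1.88 hours)

15/8 hours


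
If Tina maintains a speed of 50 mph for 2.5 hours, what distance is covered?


Use the formula: distance = speed x time
Speed = 50 mph, Time = 2.5 hours
50 x 2.5 = 125 miles

125 miles


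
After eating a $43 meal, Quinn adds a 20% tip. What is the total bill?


Calculate the tip:
20% of $43 = $8.60
Add tip to meal cost:
$43 + $8.60 = $51.60

$51.60


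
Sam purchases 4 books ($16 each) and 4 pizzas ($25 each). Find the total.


Cost of books:
4 x $16 = $64
Cost of pizzas:
4 x $25 = $100
Add both:
$64 + $100 = $164

$164


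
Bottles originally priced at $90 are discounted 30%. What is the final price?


Calculate the discount amount:
30% of $90 = $27
Subtract from original:
$90 - $27 = $63

$63


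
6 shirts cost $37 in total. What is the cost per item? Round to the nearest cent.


Total cost: $37
Number of items: 6
Unit price: $37 / 6 = $6.1666... ≈ $6.17

$6.17


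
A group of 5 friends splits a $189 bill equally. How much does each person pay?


Total bill: $189
Number of people: 5
Each pays: $189 / 5 = $37.80

$37.80


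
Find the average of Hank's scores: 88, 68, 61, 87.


Add the scores:
88 + 68 + 61 + 87 = 304
Divide by the number of tests:
304 / 4 = 76

76


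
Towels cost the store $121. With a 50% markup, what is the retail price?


Calculate the markup amount:
50% of $121 = $60.50
Add to cost:
$121 + $60.50 = $181.50

$181.50


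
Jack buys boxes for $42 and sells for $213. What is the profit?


Selling price = $213
Cost price = $42
Profit = selling price - cost price:
Profit = $213 - $42 = $171

$171


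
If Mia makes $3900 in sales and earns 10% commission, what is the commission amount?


Convert rate to decimal:
10% = 0.1
Multiply by sales:
$3900 x 0.1 = $390

$390


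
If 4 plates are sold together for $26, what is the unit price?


Total cost: $26
Number of items: 4
Unit price: $26 / 4 = $6.50

$6.50


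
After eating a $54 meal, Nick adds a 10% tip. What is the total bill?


Calculate the tip:
10% of $54 = $5.40
Add tip to meal cost:
$54 + $5.40 = $59.40

$59.40


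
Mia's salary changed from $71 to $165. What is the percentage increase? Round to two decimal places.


Find the absolute change:
|165 - 71| = 94
Divide by original and multiply by 100:
94 / 71 x 100 = 132.3943...% ≈ 132.39%

132.39%


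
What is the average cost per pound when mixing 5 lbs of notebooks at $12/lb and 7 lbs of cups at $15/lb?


Cost of notebooks:
5 x $12 = $60
Cost of cups:
7 x $15 = $105
Total cost: $60 + $105 = $165
Total weight: 12 lbs
Average: $165 / 12 = $13.75/lb

$13.75/lb


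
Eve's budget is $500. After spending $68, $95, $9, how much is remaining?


Add up expenses:
$68 + $95 + $9 = $172
Subtract from budget:
$500 - $172 = $328

$328


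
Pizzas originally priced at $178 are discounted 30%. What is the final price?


Calculate the discount amount:
30% of $178 = $53.40
Subtract from original:
$178 - $53.40 = $124.60

$124.60


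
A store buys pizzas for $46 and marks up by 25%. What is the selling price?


Calculate the markup amount:
25% of $46 = $11.50
Add to cost:
$46 + $11.50 = $57.50

$57.50


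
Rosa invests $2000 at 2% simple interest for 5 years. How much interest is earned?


Use the formula I = P x R x T / 100
P x R x T = 2000 x 2 x 5 = 20000
I = 20000 / 100 = $200

$200


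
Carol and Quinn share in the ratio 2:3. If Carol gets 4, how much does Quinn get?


Find the multiplier:
4 / 2 = 2
Apply to Quinn's share:
3 x 2 = 6

6


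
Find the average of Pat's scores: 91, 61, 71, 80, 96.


Add the scores:
91 + 61 + 71 + 80 + 96 = 399
Divide by the number of tests:
399 / 5 = 79.8

79.8


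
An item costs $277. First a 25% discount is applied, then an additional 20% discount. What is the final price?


First discount:
25% of $277 = $69.25
Price after first discount:
$277 - $69.25 = $207.75
Second discount:
20% of $207.75 = $41.55
Final price:
$207.75 - $41.55 = $166.20

$166.20


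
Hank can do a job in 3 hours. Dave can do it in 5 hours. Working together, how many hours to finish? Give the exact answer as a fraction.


Hank's rate: 1/3 of the job per hour
Dave's rate: 1/5 of the job per hour
Combined rate: 1/3 + 1/5 = 8/15 per hour
Time = 1 / (8/15) = 15/8 hours (≈ 1.88 hours)

15/8 hours


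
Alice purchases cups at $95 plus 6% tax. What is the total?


Calculate the tax:
6% of $95 = $5.70
Add tax to price:
$95 + $5.70 = $100.70

$100.70


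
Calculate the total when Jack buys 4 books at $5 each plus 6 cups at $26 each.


Cost of books:
4 x $5 = $20
Cost of cups:
6 x $26 = $156
Add both:
$20 + $156 = $176

$176


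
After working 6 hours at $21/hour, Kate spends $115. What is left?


Calculate earnings:
6 x $21 = $126
Subtract spending:
$126 - $115 = $11

$11


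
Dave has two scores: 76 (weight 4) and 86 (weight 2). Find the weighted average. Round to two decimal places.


Weighted sum:
4 x 76 + 2 x 86 = 476
Total weight:
4 + 2 = 6
Weighted average:
476 / 6 = 79.3333... ≈ 79.33

79.33


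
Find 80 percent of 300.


Convert percentage to decimal:
80% = 0.8
Multiply:
300 x 0.8 = 240

240


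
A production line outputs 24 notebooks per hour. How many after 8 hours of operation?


Production rate: 24 notebooks per hour
Time: 8 hours
Total: 24 x 8 = 192 notebooks

192 notebooks


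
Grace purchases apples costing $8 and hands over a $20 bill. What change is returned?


Start with the amount paid:
$20
Subtract the price:
$20 - $8 = $12

$12


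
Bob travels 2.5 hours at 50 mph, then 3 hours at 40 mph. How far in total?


Leg 1 distance:
50 x 2.5 = 125 miles
Leg 2 distance:
40 x 3 = 120 miles
Total distance:
125 + 120 = 245 miles

245 miles


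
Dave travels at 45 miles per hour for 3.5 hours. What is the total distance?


Use the formula: distance = speed x time
Speed = 45 mph, Time = 3.5 hours
45 x 3.5 = 157.5 miles

157.5 miles


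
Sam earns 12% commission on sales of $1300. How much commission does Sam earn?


Convert rate to decimal:
12% = 0.12
Multiply by sales:
$1300 x 0.12 = $156

$156


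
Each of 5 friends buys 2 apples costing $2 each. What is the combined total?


Cost per person:
2 x $2 = $4
Group total:
5 x $4 = $20

$20


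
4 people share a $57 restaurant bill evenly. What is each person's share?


Total bill: $57
Number of people: 4
Each pays: $57 / 4 = $14.25

$14.25


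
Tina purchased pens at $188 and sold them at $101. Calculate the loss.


Selling price = $101
Cost price = $188
Loss = cost price - selling price:
Loss = $188 - $101 = $87

$87


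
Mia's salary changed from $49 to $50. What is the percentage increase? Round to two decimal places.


Find the absolute change:
|50 - 49| = 1
Divide by original and multiply by 100:
1 / 49 x 100 = 2.0408...% ≈ 2.04%

2.04%


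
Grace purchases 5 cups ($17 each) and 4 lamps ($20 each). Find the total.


Cost of cups:
5 x $17 = $85
Cost of lamps:
4 x $20 = $80
Add both:
$85 + $80 = $165

$165


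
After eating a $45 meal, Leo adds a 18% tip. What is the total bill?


Calculate the tip:
18% of $45 = $8.10
Add tip to meal cost:
$45 + $8.10 = $53.10

$53.10


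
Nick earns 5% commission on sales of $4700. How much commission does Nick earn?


Convert rate to decimal:
5% = 0.05
Multiply by sales:
$4700 x 0.05 = $235

$235


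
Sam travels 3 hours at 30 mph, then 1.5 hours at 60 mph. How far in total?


Leg 1 distance:
30 x 3 = 90 miles
Leg 2 distance:
60 x 1.5 = 90 miles
Total distance:
90 + 90 = 180 miles

180 miles


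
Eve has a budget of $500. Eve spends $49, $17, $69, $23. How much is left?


Add up expenses:
$49 + $17 + $69 + $23 = $158
Subtract from budget:
$500 - $158 = $342

$342


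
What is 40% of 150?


Convert percentage to decimal:
40% = 0.4
Multiply:
150 x 0.4 = 60

60


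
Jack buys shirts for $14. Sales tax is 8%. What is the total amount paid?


Calculate the tax:
8% of $14 = $1.12
Add tax to price:
$14 + $1.12 = $15.12

$15.12


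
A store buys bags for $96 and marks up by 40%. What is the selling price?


Calculate the markup amount:
40% of $96 = $38.40
Add to cost:
$96 + $38.40 = $134.40

$134.40


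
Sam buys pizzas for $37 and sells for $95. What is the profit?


Selling price = $95
Cost price = $37
Profit = selling price - cost price:
Profit = $95 - $37 = $58

$58


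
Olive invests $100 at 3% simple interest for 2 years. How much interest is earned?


Use the formula I = P x R x T / 100
P x R x T = 100 x 3 x 2 = 600
I = 600 / 100 = $6

$6


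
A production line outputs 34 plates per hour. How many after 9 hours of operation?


Production rate: 34 plates per hour
Time: 9 hours
Total: 34 x 9 = 306 plates

306 plates


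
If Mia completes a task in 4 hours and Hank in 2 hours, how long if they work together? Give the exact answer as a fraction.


Mia's rate: 1/4 of the job per hour
Hank's rate: 1/2 of the job per hour
Combined rate: 1/4 + 1/2 = 3/4 per hour
Time = 1 / (3/4) = 4/3 hours (≈ 1.33 hours)

4/3 hours


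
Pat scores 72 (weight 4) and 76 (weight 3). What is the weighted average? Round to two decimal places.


Weighted sum:
4 x 72 + 3 x 76 = 516
Total weight:
4 + 3 = 7
Weighted average:
516 / 7 = 73.7142... ≈ 73.71

73.71


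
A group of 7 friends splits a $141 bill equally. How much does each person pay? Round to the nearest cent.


Total bill: $141
Number of people: 7
Each pays: $141 / 7 = $20.1428... ≈ $20.14

$20.14


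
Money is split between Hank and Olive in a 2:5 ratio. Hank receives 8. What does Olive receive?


Find the multiplier:
8 / 2 = 4
Apply to Olive's share:
5 x 4 = 20

20


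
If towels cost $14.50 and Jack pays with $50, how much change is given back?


Start with the amount paid:
$50
Subtract the price:
$50 - $14.50 = $35.50

$35.50


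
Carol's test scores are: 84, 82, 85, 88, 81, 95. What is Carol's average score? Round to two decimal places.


Add the scores:
84 + 82 + 85 + 88 + 81 + 95 = 515
Divide by the number of tests:
515 / 6 = 85.8333... ≈ 85.83

85.83


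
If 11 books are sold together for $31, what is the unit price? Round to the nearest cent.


Total cost: $31
Number of items: 11
Unit price: $31 / 11 = $2.8181... ≈ $2.82

$2.82


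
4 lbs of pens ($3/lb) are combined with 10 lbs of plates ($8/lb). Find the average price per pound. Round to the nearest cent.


Cost of pens:
4 x $3 = $12
Cost of plates:
10 x $8 = $80
Total cost: $12 + $80 = $92
Total weight: 14 lbs
Average: $92 / 14 = $6.5714... ≈ $6.57/lb

$6.57/lb


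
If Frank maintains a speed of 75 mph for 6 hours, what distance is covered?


Use the formula: distance = speed x time
Speed = 75 mph, Time = 6 hours
75 x 6 = 450 miles

450 miles


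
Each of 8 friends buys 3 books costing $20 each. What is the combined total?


Cost per person:
3 x $20 = $60
Group total:
8 x $60 = $480

$480


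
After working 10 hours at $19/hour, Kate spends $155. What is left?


Calculate earnings:
10 x $19 = $190
Subtract spending:
$190 - $155 = $35

$35


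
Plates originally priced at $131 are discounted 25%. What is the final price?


Calculate the discount amount:
25% of $131 = $32.75
Subtract from original:
$131 - $32.75 = $98.25

$98.25


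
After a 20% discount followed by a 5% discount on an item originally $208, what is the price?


First discount:
20% of $208 = $41.60
Price after first discount:
$208 - $41.60 = $166.40
Second discount:
5% of $166.40 = $8.32
Final price:
$166.40 - $8.32 = $158.08

$158.08


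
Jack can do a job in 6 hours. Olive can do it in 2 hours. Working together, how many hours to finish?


Jack's rate: 1/6 of the job per hour
Olive's rate: 1/2 of the job per hour
Combined rate: 1/6 + 1/2 = 2/3 per hour
Time = 1 / (2/3) = 3/2 = 1.5 hours

1.5 hours


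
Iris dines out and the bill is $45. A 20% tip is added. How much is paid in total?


Calculate the tip:
20% of $45 = $9
Add tip to meal cost:
$45 + $9 = $54

$54


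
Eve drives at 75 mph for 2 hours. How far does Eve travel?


Use the formula: distance = speed x time
Speed = 75 mph, Time = 2 hours
75 x 2 = 150 miles

150 miles


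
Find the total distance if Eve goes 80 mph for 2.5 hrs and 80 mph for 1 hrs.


Leg 1 distance:
80 x 2.5 = 200 miles
Leg 2 distance:
80 x 1 = 80 miles
Total distance:
200 + 80 = 280 miles

280 miles


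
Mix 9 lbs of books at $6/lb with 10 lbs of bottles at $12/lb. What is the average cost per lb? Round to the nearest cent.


Cost of books:
9 x $6 = $54
Cost of bottles:
10 x $12 = $120
Total cost: $54 + $120 = $174
Total weight: 19 lbs
Average: $174 / 19 = $9.1578... ≈ $9.16/lb

$9.16/lb


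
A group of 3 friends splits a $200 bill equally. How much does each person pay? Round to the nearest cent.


Total bill: $200
Number of people: 3
Each pays: $200 / 3 = $66.6666... ≈ $66.67

$66.67


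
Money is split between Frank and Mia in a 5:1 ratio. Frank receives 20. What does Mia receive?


Find the multiplier:
20 / 5 = 4
Apply to Mia's share:
1 x 4 = 4

4


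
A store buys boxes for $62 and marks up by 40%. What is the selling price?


Calculate the markup amount:
40% of $62 = $24.80
Add to cost:
$62 + $24.80 = $86.80

$86.80


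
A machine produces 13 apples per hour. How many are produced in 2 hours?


Production rate: 13 apples per hour
Time: 2 hours
Total: 13 x 2 = 26 apples

26 apples


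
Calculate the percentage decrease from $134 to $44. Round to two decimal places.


Find the absolute change:
|44 - 134| = 90
Divide by original and multiply by 100:
90 / 134 x 100 = 67.1641...% ≈ 67.16%

67.16%


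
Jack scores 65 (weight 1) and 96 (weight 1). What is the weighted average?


Weighted sum:
1 x 65 + 1 x 96 = 161
Total weight:
1 + 1 = 2
Weighted average:
161 / 2 = 80.5

80.5


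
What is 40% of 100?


Convert percentage to decimal:
40% = 0.4
Multiply:
100 x 0.4 = 40

40


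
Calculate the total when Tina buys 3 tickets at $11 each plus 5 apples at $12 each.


Cost of tickets:
3 x $11 = $33
Cost of apples:
5 x $12 = $60
Add both:
$33 + $60 = $93

$93


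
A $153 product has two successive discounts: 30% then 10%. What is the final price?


First discount:
30% of $153 = $45.90
Price after first discount:
$153 - $45.90 = $107.10
Second discount:
10% of $107.10 = $10.71
Final price:
$107.10 - $10.71 = $96.39

$96.39


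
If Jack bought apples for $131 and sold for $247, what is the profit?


Selling price = $247
Cost price = $131
Profit = selling price - cost price:
Profit = $247 - $131 = $116

$116


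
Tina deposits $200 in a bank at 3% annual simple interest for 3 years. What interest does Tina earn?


Use the formula I = P x R x T / 100
P x R x T = 200 x 3 x 3 = 1800
I = 1800 / 100 = $18

$18


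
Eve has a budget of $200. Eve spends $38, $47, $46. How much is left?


Add up expenses:
$38 + $47 + $46 = $131
Subtract from budget:
$200 - $131 = $69

$69


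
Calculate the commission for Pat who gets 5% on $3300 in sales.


Convert rate to decimal:
5% = 0.05
Multiply by sales:
$3300 x 0.05 = $165

$165


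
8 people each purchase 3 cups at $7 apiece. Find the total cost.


Cost per person:
3 x $7 = $21
Group total:
8 x $21 = $168

$168


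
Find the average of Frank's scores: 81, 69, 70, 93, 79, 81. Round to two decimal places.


Add the scores:
81 + 69 + 70 + 93 + 79 + 81 = 473
Divide by the number of tests:
473 / 6 = 78.8333... ≈ 78.83

78.83


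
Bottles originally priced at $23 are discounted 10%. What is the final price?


Calculate the discount amount:
10% of $23 = $2.30
Subtract from original:
$23 - $2.30 = $20.70

$20.70


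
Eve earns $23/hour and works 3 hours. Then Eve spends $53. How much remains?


Calculate earnings:
3 x $23 = $69
Subtract spending:
$69 - $53 = $16

$16


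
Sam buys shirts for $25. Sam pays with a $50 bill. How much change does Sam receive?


Start with the amount paid:
$50
Subtract the price:
$50 - $25 = $25

$25


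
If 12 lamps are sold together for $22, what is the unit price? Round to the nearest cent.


Total cost: $22
Number of items: 12
Unit price: $22 / 12 = $1.8333... ≈ $1.83

$1.83


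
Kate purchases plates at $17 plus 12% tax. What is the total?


Calculate the tax:
12% of $17 = $2.04
Add tax to price:
$17 + $2.04 = $19.04

$19.04


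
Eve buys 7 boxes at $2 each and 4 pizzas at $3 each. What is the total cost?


Cost of boxes:
7 x $2 = $14
Cost of pizzas:
4 x $3 = $12
Add both:
$14 + $12 = $26

$26


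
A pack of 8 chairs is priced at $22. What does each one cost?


Total cost: $22
Number of items: 8
Unit price: $22 / 8 = $2.75

$2.75


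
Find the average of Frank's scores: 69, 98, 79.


Add the scores:
69 + 98 + 79 = 246
Divide by the number of tests:
246 / 3 = 82

82


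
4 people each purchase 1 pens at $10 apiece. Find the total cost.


Cost per person:
1 x $10 = $10
Group total:
4 x $10 = $40

$40


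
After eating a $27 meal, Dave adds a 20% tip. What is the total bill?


Calculate the tip:
20% of $27 = $5.40
Add tip to meal cost:
$27 + $5.40 = $32.40

$32.40


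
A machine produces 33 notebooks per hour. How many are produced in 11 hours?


Production rate: 33 notebooks per hour
Time: 11 hours
Total: 33 x 11 = 363 notebooks

363 notebooks


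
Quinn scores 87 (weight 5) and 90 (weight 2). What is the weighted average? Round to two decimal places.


Weighted sum:
5 x 87 + 2 x 90 = 615
Total weight:
5 + 2 = 7
Weighted average:
615 / 7 = 87.8571... ≈ 87.86

87.86


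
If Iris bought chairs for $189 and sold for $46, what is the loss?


Selling price = $46
Cost price = $189
Loss = cost price - selling price:
Loss = $189 - $46 = $143

$143


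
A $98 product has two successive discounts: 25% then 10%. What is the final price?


First discount:
25% of $98 = $24.50
Price after first discount:
$98 - $24.50 = $73.50
Second discount:
10% of $73.50 = $7.35
Final price:
$73.50 - $7.35 = $66.15

$66.15


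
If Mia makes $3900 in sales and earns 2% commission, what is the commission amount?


Convert rate to decimal:
2% = 0.02
Multiply by sales:
$3900 x 0.02 = $78

$78


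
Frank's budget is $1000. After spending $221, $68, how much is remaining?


Add up expenses:
$221 + $68 = $289
Subtract from budget:
$1000 - $289 = $711

$711


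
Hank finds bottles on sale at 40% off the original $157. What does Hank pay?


Calculate the discount amount:
40% of $157 = $62.80
Subtract from original:
$157 - $62.80 = $94.20

$94.20


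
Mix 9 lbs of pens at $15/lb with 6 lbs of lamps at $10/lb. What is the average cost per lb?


Cost of pens:
9 x $15 = $135
Cost of lamps:
6 x $10 = $60
Total cost: $135 + $60 = $195
Total weight: 15 lbs
Average: $195 / 15 = $13/lb

$13/lb


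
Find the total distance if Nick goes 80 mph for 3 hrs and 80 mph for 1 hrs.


Leg 1 distance:
80 x 3 = 240 miles
Leg 2 distance:
80 x 1 = 80 miles
Total distance:
240 + 80 = 320 miles

320 miles


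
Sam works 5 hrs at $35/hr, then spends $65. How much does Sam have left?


Calculate earnings:
5 x $35 = $175
Subtract spending:
$175 - $65 = $110

$110


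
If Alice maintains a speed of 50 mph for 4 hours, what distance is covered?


Use the formula: distance = speed x time
Speed = 50 mph, Time = 4 hours
50 x 4 = 200 miles

200 miles


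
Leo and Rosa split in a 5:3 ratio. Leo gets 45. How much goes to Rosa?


Find the multiplier:
45 / 5 = 9
Apply to Rosa's share:
3 x 9 = 27

27


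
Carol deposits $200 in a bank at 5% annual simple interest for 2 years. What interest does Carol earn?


Use the formula I = P x R x T / 100
P x R x T = 200 x 5 x 2 = 2000
I = 2000 / 100 = $20

$20


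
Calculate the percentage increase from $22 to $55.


Find the absolute change:
|55 - 22| = 33
Divide by original and multiply by 100:
33 / 22 x 100 = 150%

150%


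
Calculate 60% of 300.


Convert percentage to decimal:
60% = 0.6
Multiply:
300 x 0.6 = 180

180


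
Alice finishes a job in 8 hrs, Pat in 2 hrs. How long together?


Alice's rate: 1/8 of the job per hour
Pat's rate: 1/2 of the job per hour
Combined rate: 1/8 + 1/2 = 5/8 per hour
Time = 1 / (5/8) = 8/5 = 1.6 hours

1.6 hours


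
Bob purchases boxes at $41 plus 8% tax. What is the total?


Calculate the tax:
8% of $41 = $3.28
Add tax to price:
$41 + $3.28 = $44.28

$44.28


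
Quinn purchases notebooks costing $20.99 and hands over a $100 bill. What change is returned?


Start with the amount paid:
$100
Subtract the price:
$100 - $20.99 = $79.01

$79.01


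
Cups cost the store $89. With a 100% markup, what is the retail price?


Calculate the markup amount:
100% of $89 = $89
Add to cost:
$89 + $89 = $178

$178


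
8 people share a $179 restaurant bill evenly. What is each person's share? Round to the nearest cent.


Total bill: $179
Number of people: 8
Each pays: $179 / 8 = $22.375 ≈ $22.38

$22.38


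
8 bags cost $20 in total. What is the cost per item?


Total cost: $20
Number of items: 8
Unit price: $20 / 8 = $2.50

$2.50


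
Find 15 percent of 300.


Convert percentage to decimal:
15% = 0.15
Multiply:
300 x 0.15 = 45

45


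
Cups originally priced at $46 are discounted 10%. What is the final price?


Calculate the discount amount:
10% of $46 = $4.60
Subtract from original:
$46 - $4.60 = $41.40

$41.40


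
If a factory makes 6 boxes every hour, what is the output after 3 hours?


Production rate: 6 boxes per hour
Time: 3 hours
Total: 6 x 3 = 18 boxes

18 boxes


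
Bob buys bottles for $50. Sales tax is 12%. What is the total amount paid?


Calculate the tax:
12% of $50 = $6
Add tax to price:
$50 + $6 = $56

$56


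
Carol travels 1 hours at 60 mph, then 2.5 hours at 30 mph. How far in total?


Leg 1 distance:
60 x 1 = 60 miles
Leg 2 distance:
30 x 2.5 = 75 miles
Total distance:
60 + 75 = 135 miles

135 miles


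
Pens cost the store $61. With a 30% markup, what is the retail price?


Calculate the markup amount:
30% of $61 = $18.30
Add to cost:
$61 + $18.30 = $79.30

$79.30


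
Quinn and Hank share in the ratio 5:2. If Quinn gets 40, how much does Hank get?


Find the multiplier:
40 / 5 = 8
Apply to Hank's share:
2 x 8 = 16

16


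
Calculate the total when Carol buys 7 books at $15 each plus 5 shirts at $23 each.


Cost of books:
7 x $15 = $105
Cost of shirts:
5 x $23 = $115
Add both:
$105 + $115 = $220

$220


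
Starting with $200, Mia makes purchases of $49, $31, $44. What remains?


Add up expenses:
$49 + $31 + $44 = $124
Subtract from budget:
$200 - $124 = $76

$76


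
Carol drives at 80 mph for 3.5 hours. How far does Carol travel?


Use the formula: distance = speed x time
Speed = 80 mph, Time = 3.5 hours
80 x 3.5 = 280 miles

280 miles


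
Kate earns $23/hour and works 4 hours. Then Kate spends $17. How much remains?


Calculate earnings:
4 x $23 = $92
Subtract spending:
$92 - $17 = $75

$75


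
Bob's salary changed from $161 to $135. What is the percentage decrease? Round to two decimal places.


Find the absolute change:
|135 - 161| = 26
Divide by original and multiply by 100:
26 / 161 x 100 = 16.1490...% ≈ 16.15%

16.15%


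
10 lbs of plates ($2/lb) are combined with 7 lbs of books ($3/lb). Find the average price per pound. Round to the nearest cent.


Cost of plates:
10 x $2 = $20
Cost of books:
7 x $3 = $21
Total cost: $20 + $21 = $41
Total weight: 17 lbs
Average: $41 / 17 = $2.4117... ≈ $2.41/lb

$2.41/lb


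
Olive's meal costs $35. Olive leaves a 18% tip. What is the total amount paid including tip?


Calculate the tip:
18% of $35 = $6.30
Add tip to meal cost:
$35 + $6.30 = $41.30

$41.30


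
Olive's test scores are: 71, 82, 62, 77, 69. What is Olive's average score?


Add the scores:
71 + 82 + 62 + 77 + 69 = 361
Divide by the number of tests:
361 / 5 = 72.2

72.2


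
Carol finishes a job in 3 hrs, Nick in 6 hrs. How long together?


Carol's rate: 1/3 of the job per hour
Nick's rate: 1/6 of the job per hour
Combined rate: 1/3 + 1/6 = 1/2 per hour
Time = 1 / (1/2) = 2 hours

2 hours


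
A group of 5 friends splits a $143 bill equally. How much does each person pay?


Total bill: $143
Number of people: 5
Each pays: $143 / 5 = $28.60

$28.60


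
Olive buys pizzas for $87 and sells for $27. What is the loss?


Selling price = $27
Cost price = $87
Loss = cost price - selling price:
Loss = $87 - $27 = $60

$60


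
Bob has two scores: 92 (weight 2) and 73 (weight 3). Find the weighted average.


Weighted sum:
2 x 92 + 3 x 73 = 403
Total weight:
2 + 3 = 5
Weighted average:
403 / 5 = 80.6

80.6


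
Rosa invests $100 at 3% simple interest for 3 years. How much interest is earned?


Use the formula I = P x R x T / 100
P x R x T = 100 x 3 x 3 = 900
I = 900 / 100 = $9

$9


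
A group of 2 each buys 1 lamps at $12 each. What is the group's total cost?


Cost per person:
1 x $12 = $12
Group total:
2 x $12 = $24

$24


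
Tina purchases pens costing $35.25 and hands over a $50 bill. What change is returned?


Start with the amount paid:
$50
Subtract the price:
$50 - $35.25 = $14.75

$14.75


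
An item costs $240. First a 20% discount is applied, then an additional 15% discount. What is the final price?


First discount:
20% of $240 = $48
Price after first discount:
$240 - $48 = $192
Second discount:
15% of $192 = $28.80
Final price:
$192 - $28.80 = $163.20

$163.20


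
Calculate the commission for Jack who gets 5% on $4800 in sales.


Convert rate to decimal:
5% = 0.05
Multiply by sales:
$4800 x 0.05 = $240

$240


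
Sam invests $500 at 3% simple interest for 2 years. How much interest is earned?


Use the formula I = P x R x T / 100
P x R x T = 500 x 3 x 2 = 3000
I = 3000 / 100 = $30

$30


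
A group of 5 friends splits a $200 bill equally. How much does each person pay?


Total bill: $200
Number of people: 5
Each pays: $200 / 5 = $40

$40


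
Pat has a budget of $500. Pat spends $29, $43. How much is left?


Add up expenses:
$29 + $43 = $72
Subtract from budget:
$500 - $72 = $428

$428


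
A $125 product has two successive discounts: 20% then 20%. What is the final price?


First discount:
20% of $125 = $25
Price after first discount:
$125 - $25 = $100
Second discount:
20% of $100 = $20
Final price:
$100 - $20 = $80

$80


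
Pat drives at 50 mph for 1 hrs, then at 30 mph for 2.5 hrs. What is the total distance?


Leg 1 distance:
50 x 1 = 50 miles
Leg 2 distance:
30 x 2.5 = 75 miles
Total distance:
50 + 75 = 125 miles

125 miles


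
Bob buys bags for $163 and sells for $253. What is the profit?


Selling price = $253
Cost price = $163
Profit = selling price - cost price:
Profit = $253 - $163 = $90

$90


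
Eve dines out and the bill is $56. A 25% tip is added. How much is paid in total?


Calculate the tip:
25% of $56 = $14
Add tip to meal cost:
$56 + $14 = $70

$70


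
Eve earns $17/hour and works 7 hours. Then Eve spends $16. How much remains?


Calculate earnings:
7 x $17 = $119
Subtract spending:
$119 - $16 = $103

$103


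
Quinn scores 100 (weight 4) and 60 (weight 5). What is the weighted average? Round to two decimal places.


Weighted sum:
4 x 100 + 5 x 60 = 700
Total weight:
4 + 5 = 9
Weighted average:
700 / 9 = 77.7777... ≈ 77.78

77.78


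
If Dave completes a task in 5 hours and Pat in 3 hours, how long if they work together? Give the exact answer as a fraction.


Dave's rate: 1/5 of the job per hour
Pat's rate: 1/3 of the job per hour
Combined rate: 1/5 + 1/3 = 8/15 per hour
Time = 1 / (8/15) = 15/8 hours (≈ 1.88 hours)

15/8 hours


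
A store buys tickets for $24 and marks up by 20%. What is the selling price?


Calculate the markup amount:
20% of $24 = $4.80
Add to cost:
$24 + $4.80 = $28.80

$28.80


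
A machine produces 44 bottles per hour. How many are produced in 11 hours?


Production rate: 44 bottles per hour
Time: 11 hours
Total: 44 x 11 = 484 bottles

484 bottles


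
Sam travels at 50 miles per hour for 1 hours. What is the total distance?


Use the formula: distance = speed x time
Speed = 50 mph, Time = 1 hours
50 x 1 = 50 miles

50 miles


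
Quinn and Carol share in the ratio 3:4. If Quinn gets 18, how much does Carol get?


Find the multiplier:
18 / 3 = 6
Apply to Carol's share:
4 x 6 = 24

24


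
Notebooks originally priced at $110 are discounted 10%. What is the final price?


Calculate the discount amount:
10% of $110 = $11
Subtract from original:
$110 - $11 = $99

$99


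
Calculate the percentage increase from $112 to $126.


Find the absolute change:
|126 - 112| = 14
Divide by original and multiply by 100:
14 / 112 x 100 = 12.5%

12.5%


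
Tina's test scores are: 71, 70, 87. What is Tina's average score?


Add the scores:
71 + 70 + 87 = 228
Divide by the number of tests:
228 / 3 = 76

76


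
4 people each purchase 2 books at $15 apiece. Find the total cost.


Cost per person:
2 x $15 = $30
Group total:
4 x $30 = $120

$120


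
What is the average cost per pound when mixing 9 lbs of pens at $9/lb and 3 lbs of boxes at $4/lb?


Cost of pens:
9 x $9 = $81
Cost of boxes:
3 x $4 = $12
Total cost: $81 + $12 = $93
Total weight: 12 lbs
Average: $93 / 12 = $7.75/lb

$7.75/lb
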